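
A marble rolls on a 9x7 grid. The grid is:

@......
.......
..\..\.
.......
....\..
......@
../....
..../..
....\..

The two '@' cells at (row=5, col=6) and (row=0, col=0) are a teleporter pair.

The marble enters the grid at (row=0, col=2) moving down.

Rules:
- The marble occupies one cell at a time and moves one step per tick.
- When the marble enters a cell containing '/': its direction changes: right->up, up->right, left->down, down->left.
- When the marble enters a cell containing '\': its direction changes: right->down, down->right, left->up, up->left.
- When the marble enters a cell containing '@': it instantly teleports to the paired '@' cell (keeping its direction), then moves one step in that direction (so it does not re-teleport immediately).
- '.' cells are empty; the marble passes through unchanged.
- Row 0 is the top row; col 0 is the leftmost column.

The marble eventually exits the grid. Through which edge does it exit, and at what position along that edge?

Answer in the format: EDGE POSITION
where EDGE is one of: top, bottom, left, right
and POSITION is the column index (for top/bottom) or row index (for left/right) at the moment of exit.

Answer: bottom 5

Derivation:
Step 1: enter (0,2), '.' pass, move down to (1,2)
Step 2: enter (1,2), '.' pass, move down to (2,2)
Step 3: enter (2,2), '\' deflects down->right, move right to (2,3)
Step 4: enter (2,3), '.' pass, move right to (2,4)
Step 5: enter (2,4), '.' pass, move right to (2,5)
Step 6: enter (2,5), '\' deflects right->down, move down to (3,5)
Step 7: enter (3,5), '.' pass, move down to (4,5)
Step 8: enter (4,5), '.' pass, move down to (5,5)
Step 9: enter (5,5), '.' pass, move down to (6,5)
Step 10: enter (6,5), '.' pass, move down to (7,5)
Step 11: enter (7,5), '.' pass, move down to (8,5)
Step 12: enter (8,5), '.' pass, move down to (9,5)
Step 13: at (9,5) — EXIT via bottom edge, pos 5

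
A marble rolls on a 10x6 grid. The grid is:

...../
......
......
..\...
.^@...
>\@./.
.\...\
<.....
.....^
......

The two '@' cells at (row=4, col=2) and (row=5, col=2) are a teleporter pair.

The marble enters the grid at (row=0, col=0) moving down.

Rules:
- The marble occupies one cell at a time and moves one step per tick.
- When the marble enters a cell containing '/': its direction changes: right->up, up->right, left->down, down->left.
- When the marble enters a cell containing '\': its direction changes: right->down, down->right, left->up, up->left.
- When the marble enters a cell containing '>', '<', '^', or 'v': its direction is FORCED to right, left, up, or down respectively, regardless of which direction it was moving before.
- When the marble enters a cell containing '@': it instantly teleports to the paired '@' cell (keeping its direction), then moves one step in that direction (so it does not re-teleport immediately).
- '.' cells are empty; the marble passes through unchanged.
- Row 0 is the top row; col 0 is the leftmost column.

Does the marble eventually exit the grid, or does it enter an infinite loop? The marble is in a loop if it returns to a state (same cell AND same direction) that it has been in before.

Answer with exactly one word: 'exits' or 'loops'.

Step 1: enter (0,0), '.' pass, move down to (1,0)
Step 2: enter (1,0), '.' pass, move down to (2,0)
Step 3: enter (2,0), '.' pass, move down to (3,0)
Step 4: enter (3,0), '.' pass, move down to (4,0)
Step 5: enter (4,0), '.' pass, move down to (5,0)
Step 6: enter (5,0), '>' forces down->right, move right to (5,1)
Step 7: enter (5,1), '\' deflects right->down, move down to (6,1)
Step 8: enter (6,1), '\' deflects down->right, move right to (6,2)
Step 9: enter (6,2), '.' pass, move right to (6,3)
Step 10: enter (6,3), '.' pass, move right to (6,4)
Step 11: enter (6,4), '.' pass, move right to (6,5)
Step 12: enter (6,5), '\' deflects right->down, move down to (7,5)
Step 13: enter (7,5), '.' pass, move down to (8,5)
Step 14: enter (8,5), '^' forces down->up, move up to (7,5)
Step 15: enter (7,5), '.' pass, move up to (6,5)
Step 16: enter (6,5), '\' deflects up->left, move left to (6,4)
Step 17: enter (6,4), '.' pass, move left to (6,3)
Step 18: enter (6,3), '.' pass, move left to (6,2)
Step 19: enter (6,2), '.' pass, move left to (6,1)
Step 20: enter (6,1), '\' deflects left->up, move up to (5,1)
Step 21: enter (5,1), '\' deflects up->left, move left to (5,0)
Step 22: enter (5,0), '>' forces left->right, move right to (5,1)
Step 23: at (5,1) dir=right — LOOP DETECTED (seen before)

Answer: loops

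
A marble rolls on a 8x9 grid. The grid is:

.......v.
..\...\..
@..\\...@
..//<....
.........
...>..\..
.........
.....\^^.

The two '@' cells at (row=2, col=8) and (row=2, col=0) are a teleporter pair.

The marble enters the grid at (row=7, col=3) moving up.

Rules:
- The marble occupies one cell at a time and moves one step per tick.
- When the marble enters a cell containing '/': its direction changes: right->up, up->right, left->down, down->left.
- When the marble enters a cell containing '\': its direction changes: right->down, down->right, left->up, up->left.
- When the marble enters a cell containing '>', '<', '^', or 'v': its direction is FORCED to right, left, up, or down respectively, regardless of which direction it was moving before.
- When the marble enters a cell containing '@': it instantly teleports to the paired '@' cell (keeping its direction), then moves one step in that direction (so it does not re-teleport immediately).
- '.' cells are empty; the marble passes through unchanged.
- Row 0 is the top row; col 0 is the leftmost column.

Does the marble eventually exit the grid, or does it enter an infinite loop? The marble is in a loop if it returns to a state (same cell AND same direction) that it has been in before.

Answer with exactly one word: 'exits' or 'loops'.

Answer: loops

Derivation:
Step 1: enter (7,3), '.' pass, move up to (6,3)
Step 2: enter (6,3), '.' pass, move up to (5,3)
Step 3: enter (5,3), '>' forces up->right, move right to (5,4)
Step 4: enter (5,4), '.' pass, move right to (5,5)
Step 5: enter (5,5), '.' pass, move right to (5,6)
Step 6: enter (5,6), '\' deflects right->down, move down to (6,6)
Step 7: enter (6,6), '.' pass, move down to (7,6)
Step 8: enter (7,6), '^' forces down->up, move up to (6,6)
Step 9: enter (6,6), '.' pass, move up to (5,6)
Step 10: enter (5,6), '\' deflects up->left, move left to (5,5)
Step 11: enter (5,5), '.' pass, move left to (5,4)
Step 12: enter (5,4), '.' pass, move left to (5,3)
Step 13: enter (5,3), '>' forces left->right, move right to (5,4)
Step 14: at (5,4) dir=right — LOOP DETECTED (seen before)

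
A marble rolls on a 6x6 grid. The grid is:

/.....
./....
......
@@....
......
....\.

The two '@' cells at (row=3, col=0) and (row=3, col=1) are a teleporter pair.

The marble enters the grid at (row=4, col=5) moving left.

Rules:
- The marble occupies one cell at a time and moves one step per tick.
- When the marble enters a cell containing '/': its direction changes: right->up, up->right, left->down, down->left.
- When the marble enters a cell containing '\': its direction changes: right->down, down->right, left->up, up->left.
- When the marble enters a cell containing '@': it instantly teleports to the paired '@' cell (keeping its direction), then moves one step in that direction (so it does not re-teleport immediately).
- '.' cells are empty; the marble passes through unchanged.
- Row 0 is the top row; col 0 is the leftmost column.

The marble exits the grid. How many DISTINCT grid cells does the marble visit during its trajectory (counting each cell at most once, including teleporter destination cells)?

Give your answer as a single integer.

Step 1: enter (4,5), '.' pass, move left to (4,4)
Step 2: enter (4,4), '.' pass, move left to (4,3)
Step 3: enter (4,3), '.' pass, move left to (4,2)
Step 4: enter (4,2), '.' pass, move left to (4,1)
Step 5: enter (4,1), '.' pass, move left to (4,0)
Step 6: enter (4,0), '.' pass, move left to (4,-1)
Step 7: at (4,-1) — EXIT via left edge, pos 4
Distinct cells visited: 6 (path length 6)

Answer: 6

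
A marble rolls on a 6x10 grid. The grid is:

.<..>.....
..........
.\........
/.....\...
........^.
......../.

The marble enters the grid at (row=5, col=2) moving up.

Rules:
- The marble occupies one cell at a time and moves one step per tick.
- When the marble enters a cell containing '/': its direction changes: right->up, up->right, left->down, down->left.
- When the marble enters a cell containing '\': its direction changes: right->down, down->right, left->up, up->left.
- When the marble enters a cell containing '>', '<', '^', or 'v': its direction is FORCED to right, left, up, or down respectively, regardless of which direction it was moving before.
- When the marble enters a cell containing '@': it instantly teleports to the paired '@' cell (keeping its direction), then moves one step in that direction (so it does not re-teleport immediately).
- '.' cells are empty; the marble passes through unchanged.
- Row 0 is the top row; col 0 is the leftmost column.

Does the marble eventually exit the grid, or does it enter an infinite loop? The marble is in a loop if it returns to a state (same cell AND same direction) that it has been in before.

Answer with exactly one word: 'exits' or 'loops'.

Step 1: enter (5,2), '.' pass, move up to (4,2)
Step 2: enter (4,2), '.' pass, move up to (3,2)
Step 3: enter (3,2), '.' pass, move up to (2,2)
Step 4: enter (2,2), '.' pass, move up to (1,2)
Step 5: enter (1,2), '.' pass, move up to (0,2)
Step 6: enter (0,2), '.' pass, move up to (-1,2)
Step 7: at (-1,2) — EXIT via top edge, pos 2

Answer: exits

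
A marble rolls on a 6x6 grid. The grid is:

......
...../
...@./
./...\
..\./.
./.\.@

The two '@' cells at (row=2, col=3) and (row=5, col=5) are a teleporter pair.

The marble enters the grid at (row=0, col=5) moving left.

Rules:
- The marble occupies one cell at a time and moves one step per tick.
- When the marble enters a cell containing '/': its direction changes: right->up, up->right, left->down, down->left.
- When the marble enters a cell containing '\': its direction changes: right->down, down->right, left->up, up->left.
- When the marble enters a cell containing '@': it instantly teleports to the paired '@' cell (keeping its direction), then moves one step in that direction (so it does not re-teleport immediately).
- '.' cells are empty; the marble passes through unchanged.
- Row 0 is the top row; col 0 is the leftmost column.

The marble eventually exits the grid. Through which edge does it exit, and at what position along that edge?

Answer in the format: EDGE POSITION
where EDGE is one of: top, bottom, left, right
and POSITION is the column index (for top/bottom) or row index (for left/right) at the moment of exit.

Step 1: enter (0,5), '.' pass, move left to (0,4)
Step 2: enter (0,4), '.' pass, move left to (0,3)
Step 3: enter (0,3), '.' pass, move left to (0,2)
Step 4: enter (0,2), '.' pass, move left to (0,1)
Step 5: enter (0,1), '.' pass, move left to (0,0)
Step 6: enter (0,0), '.' pass, move left to (0,-1)
Step 7: at (0,-1) — EXIT via left edge, pos 0

Answer: left 0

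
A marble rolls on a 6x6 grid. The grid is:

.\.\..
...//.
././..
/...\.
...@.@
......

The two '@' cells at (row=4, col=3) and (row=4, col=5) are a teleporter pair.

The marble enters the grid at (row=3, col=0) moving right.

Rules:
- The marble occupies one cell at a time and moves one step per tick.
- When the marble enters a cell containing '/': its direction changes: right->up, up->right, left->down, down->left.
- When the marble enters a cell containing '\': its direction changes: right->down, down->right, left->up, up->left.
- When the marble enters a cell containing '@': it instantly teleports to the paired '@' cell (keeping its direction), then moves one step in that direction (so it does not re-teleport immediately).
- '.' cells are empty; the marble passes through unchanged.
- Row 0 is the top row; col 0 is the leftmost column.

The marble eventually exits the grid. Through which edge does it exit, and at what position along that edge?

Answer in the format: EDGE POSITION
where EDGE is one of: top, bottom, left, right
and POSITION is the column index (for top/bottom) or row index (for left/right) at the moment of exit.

Step 1: enter (3,0), '/' deflects right->up, move up to (2,0)
Step 2: enter (2,0), '.' pass, move up to (1,0)
Step 3: enter (1,0), '.' pass, move up to (0,0)
Step 4: enter (0,0), '.' pass, move up to (-1,0)
Step 5: at (-1,0) — EXIT via top edge, pos 0

Answer: top 0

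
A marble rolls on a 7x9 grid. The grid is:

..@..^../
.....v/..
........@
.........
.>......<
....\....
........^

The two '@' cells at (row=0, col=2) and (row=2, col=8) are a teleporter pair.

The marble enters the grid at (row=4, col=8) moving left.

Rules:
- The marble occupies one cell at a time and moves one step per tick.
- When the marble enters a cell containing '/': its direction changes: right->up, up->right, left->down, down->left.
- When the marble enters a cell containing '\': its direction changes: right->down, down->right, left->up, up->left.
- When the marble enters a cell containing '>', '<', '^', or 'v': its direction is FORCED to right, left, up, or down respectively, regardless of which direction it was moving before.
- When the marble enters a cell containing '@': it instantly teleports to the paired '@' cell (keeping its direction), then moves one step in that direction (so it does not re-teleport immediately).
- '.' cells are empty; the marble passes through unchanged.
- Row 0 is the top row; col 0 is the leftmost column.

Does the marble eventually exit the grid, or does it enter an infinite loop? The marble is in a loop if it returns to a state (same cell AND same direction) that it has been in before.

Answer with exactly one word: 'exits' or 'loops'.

Answer: loops

Derivation:
Step 1: enter (4,8), '<' forces left->left, move left to (4,7)
Step 2: enter (4,7), '.' pass, move left to (4,6)
Step 3: enter (4,6), '.' pass, move left to (4,5)
Step 4: enter (4,5), '.' pass, move left to (4,4)
Step 5: enter (4,4), '.' pass, move left to (4,3)
Step 6: enter (4,3), '.' pass, move left to (4,2)
Step 7: enter (4,2), '.' pass, move left to (4,1)
Step 8: enter (4,1), '>' forces left->right, move right to (4,2)
Step 9: enter (4,2), '.' pass, move right to (4,3)
Step 10: enter (4,3), '.' pass, move right to (4,4)
Step 11: enter (4,4), '.' pass, move right to (4,5)
Step 12: enter (4,5), '.' pass, move right to (4,6)
Step 13: enter (4,6), '.' pass, move right to (4,7)
Step 14: enter (4,7), '.' pass, move right to (4,8)
Step 15: enter (4,8), '<' forces right->left, move left to (4,7)
Step 16: at (4,7) dir=left — LOOP DETECTED (seen before)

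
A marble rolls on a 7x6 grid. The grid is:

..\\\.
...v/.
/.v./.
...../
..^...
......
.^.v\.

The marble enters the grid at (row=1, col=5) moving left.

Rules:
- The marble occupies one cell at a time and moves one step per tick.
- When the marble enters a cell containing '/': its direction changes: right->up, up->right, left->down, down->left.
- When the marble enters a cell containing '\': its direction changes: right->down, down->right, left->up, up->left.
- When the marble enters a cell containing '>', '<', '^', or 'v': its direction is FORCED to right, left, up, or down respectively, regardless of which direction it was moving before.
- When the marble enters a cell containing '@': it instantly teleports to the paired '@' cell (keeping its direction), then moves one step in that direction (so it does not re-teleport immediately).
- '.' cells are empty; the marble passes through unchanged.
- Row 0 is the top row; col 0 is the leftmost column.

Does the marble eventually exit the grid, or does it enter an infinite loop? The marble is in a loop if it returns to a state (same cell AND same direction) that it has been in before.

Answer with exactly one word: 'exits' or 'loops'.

Answer: loops

Derivation:
Step 1: enter (1,5), '.' pass, move left to (1,4)
Step 2: enter (1,4), '/' deflects left->down, move down to (2,4)
Step 3: enter (2,4), '/' deflects down->left, move left to (2,3)
Step 4: enter (2,3), '.' pass, move left to (2,2)
Step 5: enter (2,2), 'v' forces left->down, move down to (3,2)
Step 6: enter (3,2), '.' pass, move down to (4,2)
Step 7: enter (4,2), '^' forces down->up, move up to (3,2)
Step 8: enter (3,2), '.' pass, move up to (2,2)
Step 9: enter (2,2), 'v' forces up->down, move down to (3,2)
Step 10: at (3,2) dir=down — LOOP DETECTED (seen before)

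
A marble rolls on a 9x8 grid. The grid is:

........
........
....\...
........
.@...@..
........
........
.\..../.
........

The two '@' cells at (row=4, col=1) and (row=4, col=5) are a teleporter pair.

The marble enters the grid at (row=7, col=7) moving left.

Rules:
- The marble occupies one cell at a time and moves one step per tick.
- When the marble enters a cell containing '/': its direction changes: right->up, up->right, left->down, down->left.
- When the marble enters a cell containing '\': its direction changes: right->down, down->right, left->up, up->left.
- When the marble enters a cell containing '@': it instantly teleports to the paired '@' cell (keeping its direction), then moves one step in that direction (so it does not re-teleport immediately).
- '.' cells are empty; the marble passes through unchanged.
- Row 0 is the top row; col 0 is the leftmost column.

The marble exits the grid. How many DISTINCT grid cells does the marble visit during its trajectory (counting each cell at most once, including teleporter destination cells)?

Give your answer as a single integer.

Answer: 3

Derivation:
Step 1: enter (7,7), '.' pass, move left to (7,6)
Step 2: enter (7,6), '/' deflects left->down, move down to (8,6)
Step 3: enter (8,6), '.' pass, move down to (9,6)
Step 4: at (9,6) — EXIT via bottom edge, pos 6
Distinct cells visited: 3 (path length 3)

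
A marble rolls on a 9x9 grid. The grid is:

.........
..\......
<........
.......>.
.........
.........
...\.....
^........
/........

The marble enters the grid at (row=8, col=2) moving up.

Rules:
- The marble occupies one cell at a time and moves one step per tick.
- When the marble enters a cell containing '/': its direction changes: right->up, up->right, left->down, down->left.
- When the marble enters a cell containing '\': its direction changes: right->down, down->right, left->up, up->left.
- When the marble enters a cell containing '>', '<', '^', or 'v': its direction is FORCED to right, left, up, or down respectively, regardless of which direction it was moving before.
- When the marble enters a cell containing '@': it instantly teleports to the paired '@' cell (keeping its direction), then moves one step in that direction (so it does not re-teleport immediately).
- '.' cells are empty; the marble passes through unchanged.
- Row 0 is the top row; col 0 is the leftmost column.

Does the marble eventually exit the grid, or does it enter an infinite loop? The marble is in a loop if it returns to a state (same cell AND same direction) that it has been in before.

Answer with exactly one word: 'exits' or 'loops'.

Answer: exits

Derivation:
Step 1: enter (8,2), '.' pass, move up to (7,2)
Step 2: enter (7,2), '.' pass, move up to (6,2)
Step 3: enter (6,2), '.' pass, move up to (5,2)
Step 4: enter (5,2), '.' pass, move up to (4,2)
Step 5: enter (4,2), '.' pass, move up to (3,2)
Step 6: enter (3,2), '.' pass, move up to (2,2)
Step 7: enter (2,2), '.' pass, move up to (1,2)
Step 8: enter (1,2), '\' deflects up->left, move left to (1,1)
Step 9: enter (1,1), '.' pass, move left to (1,0)
Step 10: enter (1,0), '.' pass, move left to (1,-1)
Step 11: at (1,-1) — EXIT via left edge, pos 1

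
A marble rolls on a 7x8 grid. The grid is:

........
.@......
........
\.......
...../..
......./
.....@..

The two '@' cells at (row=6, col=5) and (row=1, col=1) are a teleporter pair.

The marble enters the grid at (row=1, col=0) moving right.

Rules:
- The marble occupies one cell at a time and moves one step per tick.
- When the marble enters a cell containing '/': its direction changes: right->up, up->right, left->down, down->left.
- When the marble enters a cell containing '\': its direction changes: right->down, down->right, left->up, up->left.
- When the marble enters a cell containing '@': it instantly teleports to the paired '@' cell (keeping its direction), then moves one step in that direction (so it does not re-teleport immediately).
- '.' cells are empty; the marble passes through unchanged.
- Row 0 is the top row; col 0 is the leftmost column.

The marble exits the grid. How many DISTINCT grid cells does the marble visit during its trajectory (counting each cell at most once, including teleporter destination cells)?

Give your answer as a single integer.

Answer: 5

Derivation:
Step 1: enter (1,0), '.' pass, move right to (1,1)
Step 2: enter (1,1), '@' teleport (1,1)->(6,5), also enter (6,5), move right to (6,6)
Step 3: enter (6,6), '.' pass, move right to (6,7)
Step 4: enter (6,7), '.' pass, move right to (6,8)
Step 5: at (6,8) — EXIT via right edge, pos 6
Distinct cells visited: 5 (path length 5)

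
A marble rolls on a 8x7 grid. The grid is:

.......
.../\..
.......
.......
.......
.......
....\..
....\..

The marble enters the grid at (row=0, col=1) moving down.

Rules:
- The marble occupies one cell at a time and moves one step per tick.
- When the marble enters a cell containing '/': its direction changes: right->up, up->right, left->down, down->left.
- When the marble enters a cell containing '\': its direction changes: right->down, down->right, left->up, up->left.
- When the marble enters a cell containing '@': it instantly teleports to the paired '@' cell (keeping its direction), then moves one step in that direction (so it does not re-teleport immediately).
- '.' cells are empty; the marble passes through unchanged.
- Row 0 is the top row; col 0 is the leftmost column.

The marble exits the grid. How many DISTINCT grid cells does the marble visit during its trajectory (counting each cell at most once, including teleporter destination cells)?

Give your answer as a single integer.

Step 1: enter (0,1), '.' pass, move down to (1,1)
Step 2: enter (1,1), '.' pass, move down to (2,1)
Step 3: enter (2,1), '.' pass, move down to (3,1)
Step 4: enter (3,1), '.' pass, move down to (4,1)
Step 5: enter (4,1), '.' pass, move down to (5,1)
Step 6: enter (5,1), '.' pass, move down to (6,1)
Step 7: enter (6,1), '.' pass, move down to (7,1)
Step 8: enter (7,1), '.' pass, move down to (8,1)
Step 9: at (8,1) — EXIT via bottom edge, pos 1
Distinct cells visited: 8 (path length 8)

Answer: 8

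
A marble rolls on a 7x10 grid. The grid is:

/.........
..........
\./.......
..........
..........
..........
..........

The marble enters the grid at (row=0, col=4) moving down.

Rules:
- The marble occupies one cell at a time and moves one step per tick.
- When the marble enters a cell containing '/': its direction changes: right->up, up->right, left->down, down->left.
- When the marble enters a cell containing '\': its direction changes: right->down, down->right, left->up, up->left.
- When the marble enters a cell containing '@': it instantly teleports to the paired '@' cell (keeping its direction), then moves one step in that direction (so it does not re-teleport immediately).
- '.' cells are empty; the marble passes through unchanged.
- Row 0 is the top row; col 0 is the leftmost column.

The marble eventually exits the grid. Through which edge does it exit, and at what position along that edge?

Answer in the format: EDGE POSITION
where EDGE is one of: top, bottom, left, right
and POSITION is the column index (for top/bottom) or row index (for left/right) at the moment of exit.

Answer: bottom 4

Derivation:
Step 1: enter (0,4), '.' pass, move down to (1,4)
Step 2: enter (1,4), '.' pass, move down to (2,4)
Step 3: enter (2,4), '.' pass, move down to (3,4)
Step 4: enter (3,4), '.' pass, move down to (4,4)
Step 5: enter (4,4), '.' pass, move down to (5,4)
Step 6: enter (5,4), '.' pass, move down to (6,4)
Step 7: enter (6,4), '.' pass, move down to (7,4)
Step 8: at (7,4) — EXIT via bottom edge, pos 4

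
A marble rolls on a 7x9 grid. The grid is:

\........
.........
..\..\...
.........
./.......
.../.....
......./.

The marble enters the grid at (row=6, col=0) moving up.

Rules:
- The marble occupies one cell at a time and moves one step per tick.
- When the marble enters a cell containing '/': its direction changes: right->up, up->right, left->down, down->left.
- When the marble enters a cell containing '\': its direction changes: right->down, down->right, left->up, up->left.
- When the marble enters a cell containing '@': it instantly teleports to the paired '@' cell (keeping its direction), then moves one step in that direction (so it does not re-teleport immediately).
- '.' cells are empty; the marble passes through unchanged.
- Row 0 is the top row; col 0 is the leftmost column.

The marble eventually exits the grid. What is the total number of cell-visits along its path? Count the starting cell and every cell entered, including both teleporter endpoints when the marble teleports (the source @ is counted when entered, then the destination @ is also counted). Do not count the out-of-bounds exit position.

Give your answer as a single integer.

Step 1: enter (6,0), '.' pass, move up to (5,0)
Step 2: enter (5,0), '.' pass, move up to (4,0)
Step 3: enter (4,0), '.' pass, move up to (3,0)
Step 4: enter (3,0), '.' pass, move up to (2,0)
Step 5: enter (2,0), '.' pass, move up to (1,0)
Step 6: enter (1,0), '.' pass, move up to (0,0)
Step 7: enter (0,0), '\' deflects up->left, move left to (0,-1)
Step 8: at (0,-1) — EXIT via left edge, pos 0
Path length (cell visits): 7

Answer: 7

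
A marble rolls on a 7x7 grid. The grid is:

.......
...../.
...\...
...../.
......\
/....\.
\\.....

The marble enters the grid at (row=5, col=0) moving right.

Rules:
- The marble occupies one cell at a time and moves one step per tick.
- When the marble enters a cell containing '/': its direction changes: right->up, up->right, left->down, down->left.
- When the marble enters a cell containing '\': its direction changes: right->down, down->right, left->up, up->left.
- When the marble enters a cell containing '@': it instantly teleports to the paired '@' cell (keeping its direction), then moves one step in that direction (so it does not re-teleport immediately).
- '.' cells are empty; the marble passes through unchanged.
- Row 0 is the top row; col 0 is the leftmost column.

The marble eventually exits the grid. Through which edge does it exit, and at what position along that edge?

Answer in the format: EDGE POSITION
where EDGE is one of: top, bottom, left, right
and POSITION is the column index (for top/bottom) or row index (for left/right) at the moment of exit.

Step 1: enter (5,0), '/' deflects right->up, move up to (4,0)
Step 2: enter (4,0), '.' pass, move up to (3,0)
Step 3: enter (3,0), '.' pass, move up to (2,0)
Step 4: enter (2,0), '.' pass, move up to (1,0)
Step 5: enter (1,0), '.' pass, move up to (0,0)
Step 6: enter (0,0), '.' pass, move up to (-1,0)
Step 7: at (-1,0) — EXIT via top edge, pos 0

Answer: top 0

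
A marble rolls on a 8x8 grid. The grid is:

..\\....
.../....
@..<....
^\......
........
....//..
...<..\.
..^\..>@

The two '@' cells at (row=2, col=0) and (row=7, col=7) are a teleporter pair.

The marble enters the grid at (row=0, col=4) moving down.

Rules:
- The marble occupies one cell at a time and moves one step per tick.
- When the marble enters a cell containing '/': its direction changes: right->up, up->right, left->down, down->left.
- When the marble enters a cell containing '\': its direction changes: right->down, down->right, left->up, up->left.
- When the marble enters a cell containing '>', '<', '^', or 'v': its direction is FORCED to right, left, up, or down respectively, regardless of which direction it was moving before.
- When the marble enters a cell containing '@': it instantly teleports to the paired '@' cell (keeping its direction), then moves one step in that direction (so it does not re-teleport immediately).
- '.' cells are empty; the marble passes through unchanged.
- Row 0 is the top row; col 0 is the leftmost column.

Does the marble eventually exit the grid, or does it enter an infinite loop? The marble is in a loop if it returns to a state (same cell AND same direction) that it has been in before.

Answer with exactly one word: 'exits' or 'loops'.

Step 1: enter (0,4), '.' pass, move down to (1,4)
Step 2: enter (1,4), '.' pass, move down to (2,4)
Step 3: enter (2,4), '.' pass, move down to (3,4)
Step 4: enter (3,4), '.' pass, move down to (4,4)
Step 5: enter (4,4), '.' pass, move down to (5,4)
Step 6: enter (5,4), '/' deflects down->left, move left to (5,3)
Step 7: enter (5,3), '.' pass, move left to (5,2)
Step 8: enter (5,2), '.' pass, move left to (5,1)
Step 9: enter (5,1), '.' pass, move left to (5,0)
Step 10: enter (5,0), '.' pass, move left to (5,-1)
Step 11: at (5,-1) — EXIT via left edge, pos 5

Answer: exits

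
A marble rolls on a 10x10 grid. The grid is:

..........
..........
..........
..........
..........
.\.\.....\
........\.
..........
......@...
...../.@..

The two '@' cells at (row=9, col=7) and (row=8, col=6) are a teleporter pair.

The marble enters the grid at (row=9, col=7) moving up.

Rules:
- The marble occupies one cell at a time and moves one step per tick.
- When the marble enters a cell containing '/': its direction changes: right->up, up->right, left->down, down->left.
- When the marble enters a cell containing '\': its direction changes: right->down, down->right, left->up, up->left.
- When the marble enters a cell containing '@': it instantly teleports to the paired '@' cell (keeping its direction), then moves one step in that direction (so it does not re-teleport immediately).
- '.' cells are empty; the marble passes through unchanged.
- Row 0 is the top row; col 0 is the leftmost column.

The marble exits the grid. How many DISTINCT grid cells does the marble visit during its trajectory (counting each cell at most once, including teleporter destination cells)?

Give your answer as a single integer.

Answer: 10

Derivation:
Step 1: enter (9,7), '@' teleport (9,7)->(8,6), also enter (8,6), move up to (7,6)
Step 2: enter (7,6), '.' pass, move up to (6,6)
Step 3: enter (6,6), '.' pass, move up to (5,6)
Step 4: enter (5,6), '.' pass, move up to (4,6)
Step 5: enter (4,6), '.' pass, move up to (3,6)
Step 6: enter (3,6), '.' pass, move up to (2,6)
Step 7: enter (2,6), '.' pass, move up to (1,6)
Step 8: enter (1,6), '.' pass, move up to (0,6)
Step 9: enter (0,6), '.' pass, move up to (-1,6)
Step 10: at (-1,6) — EXIT via top edge, pos 6
Distinct cells visited: 10 (path length 10)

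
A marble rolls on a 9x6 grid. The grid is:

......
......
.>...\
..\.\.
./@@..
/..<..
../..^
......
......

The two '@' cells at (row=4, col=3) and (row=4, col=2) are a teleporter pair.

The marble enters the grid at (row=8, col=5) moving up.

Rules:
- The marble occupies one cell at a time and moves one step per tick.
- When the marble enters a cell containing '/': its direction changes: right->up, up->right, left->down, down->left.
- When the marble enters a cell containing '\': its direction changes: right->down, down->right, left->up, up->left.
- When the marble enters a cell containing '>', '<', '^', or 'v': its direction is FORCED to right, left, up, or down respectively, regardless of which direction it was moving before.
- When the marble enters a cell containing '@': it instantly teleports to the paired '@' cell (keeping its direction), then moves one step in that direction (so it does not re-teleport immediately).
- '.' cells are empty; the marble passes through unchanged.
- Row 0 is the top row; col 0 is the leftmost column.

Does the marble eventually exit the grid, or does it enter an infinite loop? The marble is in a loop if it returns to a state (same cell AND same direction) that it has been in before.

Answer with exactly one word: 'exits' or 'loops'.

Step 1: enter (8,5), '.' pass, move up to (7,5)
Step 2: enter (7,5), '.' pass, move up to (6,5)
Step 3: enter (6,5), '^' forces up->up, move up to (5,5)
Step 4: enter (5,5), '.' pass, move up to (4,5)
Step 5: enter (4,5), '.' pass, move up to (3,5)
Step 6: enter (3,5), '.' pass, move up to (2,5)
Step 7: enter (2,5), '\' deflects up->left, move left to (2,4)
Step 8: enter (2,4), '.' pass, move left to (2,3)
Step 9: enter (2,3), '.' pass, move left to (2,2)
Step 10: enter (2,2), '.' pass, move left to (2,1)
Step 11: enter (2,1), '>' forces left->right, move right to (2,2)
Step 12: enter (2,2), '.' pass, move right to (2,3)
Step 13: enter (2,3), '.' pass, move right to (2,4)
Step 14: enter (2,4), '.' pass, move right to (2,5)
Step 15: enter (2,5), '\' deflects right->down, move down to (3,5)
Step 16: enter (3,5), '.' pass, move down to (4,5)
Step 17: enter (4,5), '.' pass, move down to (5,5)
Step 18: enter (5,5), '.' pass, move down to (6,5)
Step 19: enter (6,5), '^' forces down->up, move up to (5,5)
Step 20: at (5,5) dir=up — LOOP DETECTED (seen before)

Answer: loops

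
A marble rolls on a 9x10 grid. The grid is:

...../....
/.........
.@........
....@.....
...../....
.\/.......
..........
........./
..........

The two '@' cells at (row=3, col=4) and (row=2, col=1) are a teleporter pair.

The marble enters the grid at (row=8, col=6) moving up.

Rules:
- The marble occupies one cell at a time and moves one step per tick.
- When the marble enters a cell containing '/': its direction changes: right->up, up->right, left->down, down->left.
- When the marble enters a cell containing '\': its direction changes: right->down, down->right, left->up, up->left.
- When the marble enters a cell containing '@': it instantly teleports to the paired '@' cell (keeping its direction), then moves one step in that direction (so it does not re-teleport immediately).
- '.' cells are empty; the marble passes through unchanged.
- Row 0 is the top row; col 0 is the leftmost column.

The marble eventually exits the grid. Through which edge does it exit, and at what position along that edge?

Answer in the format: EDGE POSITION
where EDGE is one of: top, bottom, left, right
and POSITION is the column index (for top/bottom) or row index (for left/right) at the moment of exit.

Answer: top 6

Derivation:
Step 1: enter (8,6), '.' pass, move up to (7,6)
Step 2: enter (7,6), '.' pass, move up to (6,6)
Step 3: enter (6,6), '.' pass, move up to (5,6)
Step 4: enter (5,6), '.' pass, move up to (4,6)
Step 5: enter (4,6), '.' pass, move up to (3,6)
Step 6: enter (3,6), '.' pass, move up to (2,6)
Step 7: enter (2,6), '.' pass, move up to (1,6)
Step 8: enter (1,6), '.' pass, move up to (0,6)
Step 9: enter (0,6), '.' pass, move up to (-1,6)
Step 10: at (-1,6) — EXIT via top edge, pos 6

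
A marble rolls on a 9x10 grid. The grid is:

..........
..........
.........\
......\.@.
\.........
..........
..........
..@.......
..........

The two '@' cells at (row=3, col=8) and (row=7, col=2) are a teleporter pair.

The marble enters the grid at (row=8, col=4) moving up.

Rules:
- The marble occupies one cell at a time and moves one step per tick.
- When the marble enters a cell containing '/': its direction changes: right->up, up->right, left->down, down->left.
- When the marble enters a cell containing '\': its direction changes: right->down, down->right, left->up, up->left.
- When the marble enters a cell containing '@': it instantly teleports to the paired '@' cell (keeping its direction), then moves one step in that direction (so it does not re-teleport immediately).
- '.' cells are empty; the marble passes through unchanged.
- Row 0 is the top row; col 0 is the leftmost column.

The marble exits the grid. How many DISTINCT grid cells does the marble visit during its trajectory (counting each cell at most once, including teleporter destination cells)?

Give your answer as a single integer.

Step 1: enter (8,4), '.' pass, move up to (7,4)
Step 2: enter (7,4), '.' pass, move up to (6,4)
Step 3: enter (6,4), '.' pass, move up to (5,4)
Step 4: enter (5,4), '.' pass, move up to (4,4)
Step 5: enter (4,4), '.' pass, move up to (3,4)
Step 6: enter (3,4), '.' pass, move up to (2,4)
Step 7: enter (2,4), '.' pass, move up to (1,4)
Step 8: enter (1,4), '.' pass, move up to (0,4)
Step 9: enter (0,4), '.' pass, move up to (-1,4)
Step 10: at (-1,4) — EXIT via top edge, pos 4
Distinct cells visited: 9 (path length 9)

Answer: 9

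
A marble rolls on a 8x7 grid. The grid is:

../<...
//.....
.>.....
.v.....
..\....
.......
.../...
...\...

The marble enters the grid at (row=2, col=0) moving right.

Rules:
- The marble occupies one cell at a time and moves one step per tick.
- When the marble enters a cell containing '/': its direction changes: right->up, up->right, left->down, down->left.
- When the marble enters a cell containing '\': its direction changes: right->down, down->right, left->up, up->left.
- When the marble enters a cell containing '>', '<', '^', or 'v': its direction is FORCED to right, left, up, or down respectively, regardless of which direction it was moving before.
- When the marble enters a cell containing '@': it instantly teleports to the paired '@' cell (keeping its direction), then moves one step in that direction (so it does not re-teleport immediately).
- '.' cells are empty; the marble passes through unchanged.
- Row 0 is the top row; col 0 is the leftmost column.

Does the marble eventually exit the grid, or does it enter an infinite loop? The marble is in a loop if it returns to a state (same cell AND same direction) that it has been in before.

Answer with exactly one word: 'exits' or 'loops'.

Step 1: enter (2,0), '.' pass, move right to (2,1)
Step 2: enter (2,1), '>' forces right->right, move right to (2,2)
Step 3: enter (2,2), '.' pass, move right to (2,3)
Step 4: enter (2,3), '.' pass, move right to (2,4)
Step 5: enter (2,4), '.' pass, move right to (2,5)
Step 6: enter (2,5), '.' pass, move right to (2,6)
Step 7: enter (2,6), '.' pass, move right to (2,7)
Step 8: at (2,7) — EXIT via right edge, pos 2

Answer: exits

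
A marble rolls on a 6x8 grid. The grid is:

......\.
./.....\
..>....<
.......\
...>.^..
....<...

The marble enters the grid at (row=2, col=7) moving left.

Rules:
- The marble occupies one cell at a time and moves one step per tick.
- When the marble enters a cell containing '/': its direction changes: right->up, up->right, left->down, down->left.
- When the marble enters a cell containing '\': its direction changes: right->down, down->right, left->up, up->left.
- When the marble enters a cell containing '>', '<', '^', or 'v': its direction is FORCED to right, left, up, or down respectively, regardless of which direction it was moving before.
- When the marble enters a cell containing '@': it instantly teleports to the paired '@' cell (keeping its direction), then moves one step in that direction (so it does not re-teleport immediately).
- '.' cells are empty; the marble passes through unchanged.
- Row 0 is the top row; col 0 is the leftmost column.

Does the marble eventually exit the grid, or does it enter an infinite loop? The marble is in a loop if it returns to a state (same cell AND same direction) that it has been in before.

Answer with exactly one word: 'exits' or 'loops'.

Step 1: enter (2,7), '<' forces left->left, move left to (2,6)
Step 2: enter (2,6), '.' pass, move left to (2,5)
Step 3: enter (2,5), '.' pass, move left to (2,4)
Step 4: enter (2,4), '.' pass, move left to (2,3)
Step 5: enter (2,3), '.' pass, move left to (2,2)
Step 6: enter (2,2), '>' forces left->right, move right to (2,3)
Step 7: enter (2,3), '.' pass, move right to (2,4)
Step 8: enter (2,4), '.' pass, move right to (2,5)
Step 9: enter (2,5), '.' pass, move right to (2,6)
Step 10: enter (2,6), '.' pass, move right to (2,7)
Step 11: enter (2,7), '<' forces right->left, move left to (2,6)
Step 12: at (2,6) dir=left — LOOP DETECTED (seen before)

Answer: loops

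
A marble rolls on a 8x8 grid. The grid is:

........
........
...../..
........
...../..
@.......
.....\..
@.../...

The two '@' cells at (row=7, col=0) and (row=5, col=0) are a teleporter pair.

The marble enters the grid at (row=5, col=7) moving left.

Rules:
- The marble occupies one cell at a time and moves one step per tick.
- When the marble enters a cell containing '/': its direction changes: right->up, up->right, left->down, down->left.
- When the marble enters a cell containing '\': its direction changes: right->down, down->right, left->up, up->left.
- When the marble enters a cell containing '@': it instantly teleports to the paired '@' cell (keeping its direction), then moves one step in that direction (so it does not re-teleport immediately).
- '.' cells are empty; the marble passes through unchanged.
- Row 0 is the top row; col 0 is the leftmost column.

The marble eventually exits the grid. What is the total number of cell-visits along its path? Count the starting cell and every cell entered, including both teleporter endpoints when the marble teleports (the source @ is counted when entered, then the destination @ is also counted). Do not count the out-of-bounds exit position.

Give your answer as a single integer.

Step 1: enter (5,7), '.' pass, move left to (5,6)
Step 2: enter (5,6), '.' pass, move left to (5,5)
Step 3: enter (5,5), '.' pass, move left to (5,4)
Step 4: enter (5,4), '.' pass, move left to (5,3)
Step 5: enter (5,3), '.' pass, move left to (5,2)
Step 6: enter (5,2), '.' pass, move left to (5,1)
Step 7: enter (5,1), '.' pass, move left to (5,0)
Step 8: enter (5,0), '@' teleport (5,0)->(7,0), also enter (7,0), move left to (7,-1)
Step 9: at (7,-1) — EXIT via left edge, pos 7
Path length (cell visits): 9

Answer: 9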